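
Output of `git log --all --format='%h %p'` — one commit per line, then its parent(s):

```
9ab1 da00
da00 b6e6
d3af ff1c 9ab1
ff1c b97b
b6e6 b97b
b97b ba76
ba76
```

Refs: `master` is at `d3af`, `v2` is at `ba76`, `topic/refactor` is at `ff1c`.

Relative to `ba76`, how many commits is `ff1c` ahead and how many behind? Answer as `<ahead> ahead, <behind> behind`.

Reachable from ff1c: {b97b, ba76, ff1c}.
Reachable from ba76: {ba76}.
Only in ff1c's history (ahead): {b97b, ff1c} — 2.
Only in ba76's history (behind): {} — 0.

2 ahead, 0 behind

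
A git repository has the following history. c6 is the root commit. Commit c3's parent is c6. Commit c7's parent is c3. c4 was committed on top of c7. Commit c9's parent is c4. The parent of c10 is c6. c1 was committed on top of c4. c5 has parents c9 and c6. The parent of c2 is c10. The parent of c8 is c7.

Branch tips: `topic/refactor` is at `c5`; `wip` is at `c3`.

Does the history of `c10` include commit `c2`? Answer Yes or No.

No

Ancestors of c10: {c10, c6}.
c2 is not in that set, so it is not an ancestor of c10.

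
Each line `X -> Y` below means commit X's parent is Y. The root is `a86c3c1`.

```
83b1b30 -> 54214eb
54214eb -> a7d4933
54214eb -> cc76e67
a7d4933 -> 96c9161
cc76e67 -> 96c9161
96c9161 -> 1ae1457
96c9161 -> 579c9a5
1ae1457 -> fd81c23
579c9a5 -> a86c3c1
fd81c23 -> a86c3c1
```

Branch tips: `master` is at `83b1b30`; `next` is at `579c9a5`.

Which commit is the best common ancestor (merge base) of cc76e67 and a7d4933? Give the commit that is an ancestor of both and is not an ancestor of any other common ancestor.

96c9161

Ancestors of cc76e67: {1ae1457, 579c9a5, 96c9161, a86c3c1, cc76e67, fd81c23}.
Ancestors of a7d4933: {1ae1457, 579c9a5, 96c9161, a7d4933, a86c3c1, fd81c23}.
Common ancestors: {1ae1457, 579c9a5, 96c9161, a86c3c1, fd81c23}.
Among these, 96c9161 is not an ancestor of any other common ancestor — it is the merge base.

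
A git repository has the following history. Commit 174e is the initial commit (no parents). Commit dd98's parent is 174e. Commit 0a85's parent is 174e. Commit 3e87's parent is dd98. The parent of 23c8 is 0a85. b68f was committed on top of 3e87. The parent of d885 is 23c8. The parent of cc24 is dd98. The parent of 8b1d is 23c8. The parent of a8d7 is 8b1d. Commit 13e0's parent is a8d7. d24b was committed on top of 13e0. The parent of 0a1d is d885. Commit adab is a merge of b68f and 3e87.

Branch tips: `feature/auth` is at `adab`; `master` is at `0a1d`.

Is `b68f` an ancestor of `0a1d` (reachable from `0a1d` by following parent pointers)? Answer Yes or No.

Ancestors of 0a1d: {0a1d, 0a85, 174e, 23c8, d885}.
b68f is not in that set, so it is not an ancestor of 0a1d.

No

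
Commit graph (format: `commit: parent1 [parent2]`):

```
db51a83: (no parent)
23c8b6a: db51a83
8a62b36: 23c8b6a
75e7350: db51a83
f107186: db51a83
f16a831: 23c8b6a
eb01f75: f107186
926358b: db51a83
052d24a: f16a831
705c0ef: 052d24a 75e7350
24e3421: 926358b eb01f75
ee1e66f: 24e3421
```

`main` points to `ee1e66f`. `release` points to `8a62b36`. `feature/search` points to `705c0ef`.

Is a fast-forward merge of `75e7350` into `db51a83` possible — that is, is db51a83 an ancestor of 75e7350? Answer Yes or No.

Yes

A fast-forward from db51a83 to 75e7350 is possible iff db51a83 is an ancestor of 75e7350.
Ancestors of 75e7350: {75e7350, db51a83}.
db51a83 is among them, so fast-forward is possible.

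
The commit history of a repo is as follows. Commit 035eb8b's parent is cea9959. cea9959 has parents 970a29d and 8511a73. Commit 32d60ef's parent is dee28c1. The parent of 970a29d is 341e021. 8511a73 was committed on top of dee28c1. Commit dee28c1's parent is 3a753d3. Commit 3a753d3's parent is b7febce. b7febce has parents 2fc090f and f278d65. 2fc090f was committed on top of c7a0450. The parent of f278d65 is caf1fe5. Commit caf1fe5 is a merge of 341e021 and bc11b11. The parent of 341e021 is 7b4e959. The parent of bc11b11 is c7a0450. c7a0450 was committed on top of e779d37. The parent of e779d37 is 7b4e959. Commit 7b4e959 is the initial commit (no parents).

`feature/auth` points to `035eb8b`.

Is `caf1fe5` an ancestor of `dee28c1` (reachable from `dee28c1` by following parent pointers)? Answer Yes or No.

Yes

Ancestors of dee28c1 (commits reachable by following parents): {2fc090f, 341e021, 3a753d3, 7b4e959, b7febce, bc11b11, c7a0450, caf1fe5, dee28c1, e779d37, f278d65}.
caf1fe5 is in that set, so it is an ancestor of dee28c1.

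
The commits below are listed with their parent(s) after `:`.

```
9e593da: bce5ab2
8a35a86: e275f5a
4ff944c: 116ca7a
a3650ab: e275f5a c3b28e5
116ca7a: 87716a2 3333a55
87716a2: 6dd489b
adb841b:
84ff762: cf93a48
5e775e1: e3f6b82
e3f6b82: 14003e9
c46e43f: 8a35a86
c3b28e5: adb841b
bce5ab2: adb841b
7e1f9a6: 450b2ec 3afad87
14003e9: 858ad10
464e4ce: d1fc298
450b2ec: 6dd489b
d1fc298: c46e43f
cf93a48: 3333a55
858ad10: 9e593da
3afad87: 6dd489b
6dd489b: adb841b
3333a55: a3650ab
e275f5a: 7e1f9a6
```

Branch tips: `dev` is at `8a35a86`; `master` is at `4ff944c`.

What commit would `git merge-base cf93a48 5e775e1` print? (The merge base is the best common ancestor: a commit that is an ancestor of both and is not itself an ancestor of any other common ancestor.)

adb841b

Ancestors of cf93a48: {3333a55, 3afad87, 450b2ec, 6dd489b, 7e1f9a6, a3650ab, adb841b, c3b28e5, cf93a48, e275f5a}.
Ancestors of 5e775e1: {14003e9, 5e775e1, 858ad10, 9e593da, adb841b, bce5ab2, e3f6b82}.
Common ancestors: {adb841b}.
The only common ancestor is adb841b, so it is the merge base.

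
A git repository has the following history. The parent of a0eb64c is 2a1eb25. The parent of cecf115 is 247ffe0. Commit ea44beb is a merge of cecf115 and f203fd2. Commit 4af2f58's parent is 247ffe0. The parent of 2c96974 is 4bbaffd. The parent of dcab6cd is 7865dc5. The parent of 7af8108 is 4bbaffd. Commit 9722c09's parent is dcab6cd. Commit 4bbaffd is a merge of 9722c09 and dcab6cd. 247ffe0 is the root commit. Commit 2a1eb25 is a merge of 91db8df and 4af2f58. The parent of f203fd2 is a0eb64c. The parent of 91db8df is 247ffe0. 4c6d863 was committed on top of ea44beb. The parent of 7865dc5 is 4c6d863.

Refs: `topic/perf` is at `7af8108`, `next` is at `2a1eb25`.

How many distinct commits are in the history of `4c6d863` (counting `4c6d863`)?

9

Walking parent pointers from 4c6d863: reachable set = {247ffe0, 2a1eb25, 4af2f58, 4c6d863, 91db8df, a0eb64c, cecf115, ea44beb, f203fd2}.
That is 9 commits.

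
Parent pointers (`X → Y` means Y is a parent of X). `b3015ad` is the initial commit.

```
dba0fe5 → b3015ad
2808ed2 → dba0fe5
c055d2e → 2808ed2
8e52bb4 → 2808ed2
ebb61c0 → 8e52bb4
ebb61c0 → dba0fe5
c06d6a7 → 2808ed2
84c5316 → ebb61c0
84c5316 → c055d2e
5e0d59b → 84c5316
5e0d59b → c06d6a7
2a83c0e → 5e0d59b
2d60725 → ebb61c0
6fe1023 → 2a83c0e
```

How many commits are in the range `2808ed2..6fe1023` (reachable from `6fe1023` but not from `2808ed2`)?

Reachable from 6fe1023: {2808ed2, 2a83c0e, 5e0d59b, 6fe1023, 84c5316, 8e52bb4, b3015ad, c055d2e, c06d6a7, dba0fe5, ebb61c0}.
Reachable from 2808ed2: {2808ed2, b3015ad, dba0fe5}.
In 6fe1023's history but not 2808ed2's: {2a83c0e, 5e0d59b, 6fe1023, 84c5316, 8e52bb4, c055d2e, c06d6a7, ebb61c0} — 8 commits.

8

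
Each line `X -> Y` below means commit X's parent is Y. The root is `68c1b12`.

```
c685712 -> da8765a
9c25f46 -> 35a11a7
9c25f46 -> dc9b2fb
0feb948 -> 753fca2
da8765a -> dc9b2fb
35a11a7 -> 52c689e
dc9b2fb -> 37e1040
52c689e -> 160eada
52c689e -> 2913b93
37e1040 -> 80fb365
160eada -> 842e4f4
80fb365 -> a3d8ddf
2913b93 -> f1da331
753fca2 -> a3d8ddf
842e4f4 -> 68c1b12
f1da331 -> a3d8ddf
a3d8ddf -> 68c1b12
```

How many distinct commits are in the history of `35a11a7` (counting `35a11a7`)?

Walking parent pointers from 35a11a7: reachable set = {160eada, 2913b93, 35a11a7, 52c689e, 68c1b12, 842e4f4, a3d8ddf, f1da331}.
That is 8 commits.

8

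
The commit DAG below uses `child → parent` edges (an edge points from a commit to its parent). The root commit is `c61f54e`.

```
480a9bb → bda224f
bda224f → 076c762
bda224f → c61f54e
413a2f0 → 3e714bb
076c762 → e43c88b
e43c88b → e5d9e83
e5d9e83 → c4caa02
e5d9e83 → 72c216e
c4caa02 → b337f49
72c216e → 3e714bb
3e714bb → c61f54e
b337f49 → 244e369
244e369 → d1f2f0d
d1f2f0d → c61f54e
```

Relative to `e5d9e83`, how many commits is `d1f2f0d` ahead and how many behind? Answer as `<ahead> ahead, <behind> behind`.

0 ahead, 6 behind

Reachable from d1f2f0d: {c61f54e, d1f2f0d}.
Reachable from e5d9e83: {244e369, 3e714bb, 72c216e, b337f49, c4caa02, c61f54e, d1f2f0d, e5d9e83}.
Only in d1f2f0d's history (ahead): {} — 0.
Only in e5d9e83's history (behind): {244e369, 3e714bb, 72c216e, b337f49, c4caa02, e5d9e83} — 6.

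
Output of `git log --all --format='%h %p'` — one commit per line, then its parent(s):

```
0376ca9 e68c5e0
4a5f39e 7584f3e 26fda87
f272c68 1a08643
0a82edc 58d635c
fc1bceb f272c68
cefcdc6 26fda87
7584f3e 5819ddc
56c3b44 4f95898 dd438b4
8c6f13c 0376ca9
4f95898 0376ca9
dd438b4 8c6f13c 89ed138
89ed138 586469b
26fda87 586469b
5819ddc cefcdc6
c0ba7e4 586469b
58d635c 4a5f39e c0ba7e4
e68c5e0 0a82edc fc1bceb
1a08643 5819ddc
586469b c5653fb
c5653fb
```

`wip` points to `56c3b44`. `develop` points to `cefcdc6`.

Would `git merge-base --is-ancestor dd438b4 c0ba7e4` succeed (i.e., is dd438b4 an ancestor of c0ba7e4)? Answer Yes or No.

Ancestors of c0ba7e4: {586469b, c0ba7e4, c5653fb}.
dd438b4 is not in that set, so it is not an ancestor of c0ba7e4.

No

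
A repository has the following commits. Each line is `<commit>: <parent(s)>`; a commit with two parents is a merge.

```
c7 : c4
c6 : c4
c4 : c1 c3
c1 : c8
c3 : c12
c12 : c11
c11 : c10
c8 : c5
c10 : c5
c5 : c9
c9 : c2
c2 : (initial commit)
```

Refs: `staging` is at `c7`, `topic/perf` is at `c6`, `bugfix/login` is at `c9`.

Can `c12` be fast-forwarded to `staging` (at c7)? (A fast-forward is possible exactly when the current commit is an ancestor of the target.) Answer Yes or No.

A fast-forward from c12 to c7 is possible iff c12 is an ancestor of c7.
Ancestors of c7: {c1, c10, c11, c12, c2, c3, c4, c5, c7, c8, c9}.
c12 is among them, so fast-forward is possible.

Yes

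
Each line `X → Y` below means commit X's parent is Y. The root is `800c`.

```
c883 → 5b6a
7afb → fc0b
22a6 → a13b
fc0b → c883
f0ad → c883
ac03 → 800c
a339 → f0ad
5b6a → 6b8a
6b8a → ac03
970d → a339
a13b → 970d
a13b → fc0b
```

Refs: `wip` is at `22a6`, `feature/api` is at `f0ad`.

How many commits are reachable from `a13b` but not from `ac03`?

8

Reachable from a13b: {5b6a, 6b8a, 800c, 970d, a13b, a339, ac03, c883, f0ad, fc0b}.
Reachable from ac03: {800c, ac03}.
In a13b's history but not ac03's: {5b6a, 6b8a, 970d, a13b, a339, c883, f0ad, fc0b} — 8 commits.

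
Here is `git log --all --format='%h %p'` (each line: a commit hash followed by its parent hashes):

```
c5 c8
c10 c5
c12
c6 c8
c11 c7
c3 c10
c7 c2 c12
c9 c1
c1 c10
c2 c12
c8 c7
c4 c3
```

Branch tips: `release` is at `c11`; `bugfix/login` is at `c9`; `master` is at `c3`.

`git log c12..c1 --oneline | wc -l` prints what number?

6

Reachable from c1: {c1, c10, c12, c2, c5, c7, c8}.
Reachable from c12: {c12}.
In c1's history but not c12's: {c1, c10, c2, c5, c7, c8} — 6 commits.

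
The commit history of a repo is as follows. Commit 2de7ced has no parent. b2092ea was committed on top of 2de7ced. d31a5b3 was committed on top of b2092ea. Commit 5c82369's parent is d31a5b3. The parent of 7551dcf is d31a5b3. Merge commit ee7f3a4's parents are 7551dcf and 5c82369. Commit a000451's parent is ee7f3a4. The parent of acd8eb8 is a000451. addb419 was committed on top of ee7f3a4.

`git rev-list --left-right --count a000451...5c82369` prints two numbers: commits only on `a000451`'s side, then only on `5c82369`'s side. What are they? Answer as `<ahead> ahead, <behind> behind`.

3 ahead, 0 behind

Reachable from a000451: {2de7ced, 5c82369, 7551dcf, a000451, b2092ea, d31a5b3, ee7f3a4}.
Reachable from 5c82369: {2de7ced, 5c82369, b2092ea, d31a5b3}.
Only in a000451's history (ahead): {7551dcf, a000451, ee7f3a4} — 3.
Only in 5c82369's history (behind): {} — 0.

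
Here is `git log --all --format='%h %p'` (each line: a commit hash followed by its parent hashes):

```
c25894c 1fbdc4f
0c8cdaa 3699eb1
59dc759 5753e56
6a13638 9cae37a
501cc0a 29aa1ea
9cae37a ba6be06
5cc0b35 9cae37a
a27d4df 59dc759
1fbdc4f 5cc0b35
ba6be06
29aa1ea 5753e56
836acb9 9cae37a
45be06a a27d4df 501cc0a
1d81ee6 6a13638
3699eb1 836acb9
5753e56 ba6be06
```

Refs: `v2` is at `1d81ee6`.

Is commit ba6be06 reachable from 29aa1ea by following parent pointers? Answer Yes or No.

Ancestors of 29aa1ea (commits reachable by following parents): {29aa1ea, 5753e56, ba6be06}.
ba6be06 is in that set, so it is an ancestor of 29aa1ea.

Yes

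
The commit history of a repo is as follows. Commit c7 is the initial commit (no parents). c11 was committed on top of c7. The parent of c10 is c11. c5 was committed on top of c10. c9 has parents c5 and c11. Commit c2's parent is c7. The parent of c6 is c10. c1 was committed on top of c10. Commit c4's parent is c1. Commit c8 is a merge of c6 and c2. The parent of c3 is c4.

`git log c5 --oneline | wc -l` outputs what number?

4

Walking parent pointers from c5: reachable set = {c10, c11, c5, c7}.
That is 4 commits.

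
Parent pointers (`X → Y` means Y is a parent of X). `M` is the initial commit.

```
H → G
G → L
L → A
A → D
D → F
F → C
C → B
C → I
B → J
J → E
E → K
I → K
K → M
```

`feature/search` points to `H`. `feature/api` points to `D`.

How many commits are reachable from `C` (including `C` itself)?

7

Walking parent pointers from C: reachable set = {B, C, E, I, J, K, M}.
That is 7 commits.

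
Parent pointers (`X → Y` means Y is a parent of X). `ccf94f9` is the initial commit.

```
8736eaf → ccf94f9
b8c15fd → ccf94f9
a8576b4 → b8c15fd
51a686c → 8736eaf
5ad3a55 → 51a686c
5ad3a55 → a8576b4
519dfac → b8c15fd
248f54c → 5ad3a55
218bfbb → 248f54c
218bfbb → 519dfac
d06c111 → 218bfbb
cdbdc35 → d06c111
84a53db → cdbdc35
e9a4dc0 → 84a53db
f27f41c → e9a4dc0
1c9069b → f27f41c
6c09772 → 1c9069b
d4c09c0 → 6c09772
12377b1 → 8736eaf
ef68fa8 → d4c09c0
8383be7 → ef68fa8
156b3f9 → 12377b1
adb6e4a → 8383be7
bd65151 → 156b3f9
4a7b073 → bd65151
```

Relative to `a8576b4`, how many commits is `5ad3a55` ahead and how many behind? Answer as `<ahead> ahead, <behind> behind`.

3 ahead, 0 behind

Reachable from 5ad3a55: {51a686c, 5ad3a55, 8736eaf, a8576b4, b8c15fd, ccf94f9}.
Reachable from a8576b4: {a8576b4, b8c15fd, ccf94f9}.
Only in 5ad3a55's history (ahead): {51a686c, 5ad3a55, 8736eaf} — 3.
Only in a8576b4's history (behind): {} — 0.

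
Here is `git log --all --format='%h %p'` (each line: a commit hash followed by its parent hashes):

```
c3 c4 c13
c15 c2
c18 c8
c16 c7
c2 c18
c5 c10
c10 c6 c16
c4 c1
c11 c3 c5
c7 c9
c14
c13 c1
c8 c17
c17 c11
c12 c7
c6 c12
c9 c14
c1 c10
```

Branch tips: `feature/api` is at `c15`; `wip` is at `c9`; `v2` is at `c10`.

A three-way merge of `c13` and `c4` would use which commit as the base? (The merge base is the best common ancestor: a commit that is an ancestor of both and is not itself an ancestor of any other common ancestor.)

c1

Ancestors of c13: {c1, c10, c12, c13, c14, c16, c6, c7, c9}.
Ancestors of c4: {c1, c10, c12, c14, c16, c4, c6, c7, c9}.
Common ancestors: {c1, c10, c12, c14, c16, c6, c7, c9}.
Among these, c1 is not an ancestor of any other common ancestor — it is the merge base.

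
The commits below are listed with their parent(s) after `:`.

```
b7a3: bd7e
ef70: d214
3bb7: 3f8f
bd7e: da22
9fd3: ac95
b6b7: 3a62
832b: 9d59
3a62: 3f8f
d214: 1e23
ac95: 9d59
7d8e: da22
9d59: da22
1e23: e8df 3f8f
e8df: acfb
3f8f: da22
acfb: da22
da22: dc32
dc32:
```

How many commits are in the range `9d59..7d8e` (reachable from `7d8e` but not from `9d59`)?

1

Reachable from 7d8e: {7d8e, da22, dc32}.
Reachable from 9d59: {9d59, da22, dc32}.
In 7d8e's history but not 9d59's: {7d8e} — 1 commit.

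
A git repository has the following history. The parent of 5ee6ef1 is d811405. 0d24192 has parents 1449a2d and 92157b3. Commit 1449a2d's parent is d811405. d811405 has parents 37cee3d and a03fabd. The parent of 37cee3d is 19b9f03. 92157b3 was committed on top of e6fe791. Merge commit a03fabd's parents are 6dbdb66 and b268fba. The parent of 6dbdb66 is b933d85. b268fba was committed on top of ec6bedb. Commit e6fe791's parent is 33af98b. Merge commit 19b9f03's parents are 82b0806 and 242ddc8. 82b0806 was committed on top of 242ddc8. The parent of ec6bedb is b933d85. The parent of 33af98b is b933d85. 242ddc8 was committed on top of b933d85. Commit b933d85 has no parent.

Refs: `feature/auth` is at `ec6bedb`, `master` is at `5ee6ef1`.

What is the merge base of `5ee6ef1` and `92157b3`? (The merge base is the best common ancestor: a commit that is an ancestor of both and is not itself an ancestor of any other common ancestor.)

Ancestors of 5ee6ef1: {19b9f03, 242ddc8, 37cee3d, 5ee6ef1, 6dbdb66, 82b0806, a03fabd, b268fba, b933d85, d811405, ec6bedb}.
Ancestors of 92157b3: {33af98b, 92157b3, b933d85, e6fe791}.
Common ancestors: {b933d85}.
The only common ancestor is b933d85, so it is the merge base.

b933d85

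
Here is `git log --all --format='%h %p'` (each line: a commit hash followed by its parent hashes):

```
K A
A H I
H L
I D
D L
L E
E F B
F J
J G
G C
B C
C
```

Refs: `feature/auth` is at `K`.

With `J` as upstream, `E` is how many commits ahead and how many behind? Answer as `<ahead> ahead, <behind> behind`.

Reachable from E: {B, C, E, F, G, J}.
Reachable from J: {C, G, J}.
Only in E's history (ahead): {B, E, F} — 3.
Only in J's history (behind): {} — 0.

3 ahead, 0 behind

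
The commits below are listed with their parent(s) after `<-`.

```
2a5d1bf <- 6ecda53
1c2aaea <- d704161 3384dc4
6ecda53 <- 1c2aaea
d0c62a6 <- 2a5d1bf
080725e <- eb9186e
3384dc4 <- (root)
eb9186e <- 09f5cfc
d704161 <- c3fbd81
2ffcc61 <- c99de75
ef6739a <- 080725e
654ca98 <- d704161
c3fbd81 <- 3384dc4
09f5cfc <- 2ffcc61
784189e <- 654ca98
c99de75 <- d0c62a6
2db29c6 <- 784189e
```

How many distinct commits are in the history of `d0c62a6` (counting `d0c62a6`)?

Walking parent pointers from d0c62a6: reachable set = {1c2aaea, 2a5d1bf, 3384dc4, 6ecda53, c3fbd81, d0c62a6, d704161}.
That is 7 commits.

7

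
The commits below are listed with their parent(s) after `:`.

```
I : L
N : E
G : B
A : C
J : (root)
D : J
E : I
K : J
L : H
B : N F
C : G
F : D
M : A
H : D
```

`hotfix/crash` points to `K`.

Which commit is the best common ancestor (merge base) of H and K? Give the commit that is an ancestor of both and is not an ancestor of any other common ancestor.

Ancestors of H: {D, H, J}.
Ancestors of K: {J, K}.
Common ancestors: {J}.
The only common ancestor is J, so it is the merge base.

J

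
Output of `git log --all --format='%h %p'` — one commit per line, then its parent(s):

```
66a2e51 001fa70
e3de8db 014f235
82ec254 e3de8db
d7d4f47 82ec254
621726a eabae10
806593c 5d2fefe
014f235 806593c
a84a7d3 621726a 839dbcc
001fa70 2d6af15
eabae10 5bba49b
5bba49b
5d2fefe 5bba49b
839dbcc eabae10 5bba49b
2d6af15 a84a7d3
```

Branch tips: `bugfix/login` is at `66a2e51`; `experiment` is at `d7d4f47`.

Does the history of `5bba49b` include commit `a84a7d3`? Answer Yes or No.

No

Ancestors of 5bba49b: {5bba49b}.
a84a7d3 is not in that set, so it is not an ancestor of 5bba49b.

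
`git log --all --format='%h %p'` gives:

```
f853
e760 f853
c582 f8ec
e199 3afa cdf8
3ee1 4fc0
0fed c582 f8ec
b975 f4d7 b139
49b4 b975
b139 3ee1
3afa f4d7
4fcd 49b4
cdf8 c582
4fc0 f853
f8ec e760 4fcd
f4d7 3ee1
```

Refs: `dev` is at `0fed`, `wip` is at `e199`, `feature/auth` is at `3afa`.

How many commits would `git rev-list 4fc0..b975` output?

Reachable from b975: {3ee1, 4fc0, b139, b975, f4d7, f853}.
Reachable from 4fc0: {4fc0, f853}.
In b975's history but not 4fc0's: {3ee1, b139, b975, f4d7} — 4 commits.

4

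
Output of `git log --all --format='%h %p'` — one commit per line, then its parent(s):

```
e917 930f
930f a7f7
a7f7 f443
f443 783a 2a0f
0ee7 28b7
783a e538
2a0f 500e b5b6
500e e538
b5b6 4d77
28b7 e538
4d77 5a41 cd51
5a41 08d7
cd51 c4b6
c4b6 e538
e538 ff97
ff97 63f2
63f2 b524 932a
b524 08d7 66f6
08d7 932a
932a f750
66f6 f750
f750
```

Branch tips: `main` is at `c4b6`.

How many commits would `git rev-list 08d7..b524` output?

Reachable from b524: {08d7, 66f6, 932a, b524, f750}.
Reachable from 08d7: {08d7, 932a, f750}.
In b524's history but not 08d7's: {66f6, b524} — 2 commits.

2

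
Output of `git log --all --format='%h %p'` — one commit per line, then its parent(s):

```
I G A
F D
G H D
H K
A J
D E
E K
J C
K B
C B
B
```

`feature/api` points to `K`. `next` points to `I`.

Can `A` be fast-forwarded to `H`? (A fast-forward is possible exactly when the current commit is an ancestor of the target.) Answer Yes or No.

A fast-forward from A to H is possible iff A is an ancestor of H.
Ancestors of H: {B, H, K}.
A is not among them, so fast-forward is not possible.

No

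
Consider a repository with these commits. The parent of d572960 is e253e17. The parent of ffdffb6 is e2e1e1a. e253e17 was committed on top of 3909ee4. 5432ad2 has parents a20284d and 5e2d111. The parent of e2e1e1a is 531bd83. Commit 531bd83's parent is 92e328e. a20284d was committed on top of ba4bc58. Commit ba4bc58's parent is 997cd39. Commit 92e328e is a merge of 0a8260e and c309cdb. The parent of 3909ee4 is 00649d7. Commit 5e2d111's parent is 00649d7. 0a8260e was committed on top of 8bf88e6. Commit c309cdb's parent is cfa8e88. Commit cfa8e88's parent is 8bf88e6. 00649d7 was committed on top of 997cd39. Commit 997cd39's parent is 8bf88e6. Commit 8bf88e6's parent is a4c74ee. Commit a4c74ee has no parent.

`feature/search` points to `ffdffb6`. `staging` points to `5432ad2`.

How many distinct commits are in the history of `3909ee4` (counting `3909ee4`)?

5

Walking parent pointers from 3909ee4: reachable set = {00649d7, 3909ee4, 8bf88e6, 997cd39, a4c74ee}.
That is 5 commits.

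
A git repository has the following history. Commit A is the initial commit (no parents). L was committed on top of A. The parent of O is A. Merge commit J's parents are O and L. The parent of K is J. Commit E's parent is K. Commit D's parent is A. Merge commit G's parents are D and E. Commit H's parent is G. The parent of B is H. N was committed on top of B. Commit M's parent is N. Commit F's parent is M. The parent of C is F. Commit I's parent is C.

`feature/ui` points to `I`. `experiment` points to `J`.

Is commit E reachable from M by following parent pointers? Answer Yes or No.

Yes

Ancestors of M (commits reachable by following parents): {A, B, D, E, G, H, J, K, L, M, N, O}.
E is in that set, so it is an ancestor of M.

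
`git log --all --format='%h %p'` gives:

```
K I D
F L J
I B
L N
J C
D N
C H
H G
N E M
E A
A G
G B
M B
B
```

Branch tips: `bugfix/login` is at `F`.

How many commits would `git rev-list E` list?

Walking parent pointers from E: reachable set = {A, B, E, G}.
That is 4 commits.

4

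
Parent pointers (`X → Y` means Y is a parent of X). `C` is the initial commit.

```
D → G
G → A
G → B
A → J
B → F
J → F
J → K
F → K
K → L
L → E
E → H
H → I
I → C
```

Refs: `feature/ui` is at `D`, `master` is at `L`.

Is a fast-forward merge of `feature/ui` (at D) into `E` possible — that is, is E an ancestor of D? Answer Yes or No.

A fast-forward from E to D is possible iff E is an ancestor of D.
Ancestors of D: {A, B, C, D, E, F, G, H, I, J, K, L}.
E is among them, so fast-forward is possible.

Yes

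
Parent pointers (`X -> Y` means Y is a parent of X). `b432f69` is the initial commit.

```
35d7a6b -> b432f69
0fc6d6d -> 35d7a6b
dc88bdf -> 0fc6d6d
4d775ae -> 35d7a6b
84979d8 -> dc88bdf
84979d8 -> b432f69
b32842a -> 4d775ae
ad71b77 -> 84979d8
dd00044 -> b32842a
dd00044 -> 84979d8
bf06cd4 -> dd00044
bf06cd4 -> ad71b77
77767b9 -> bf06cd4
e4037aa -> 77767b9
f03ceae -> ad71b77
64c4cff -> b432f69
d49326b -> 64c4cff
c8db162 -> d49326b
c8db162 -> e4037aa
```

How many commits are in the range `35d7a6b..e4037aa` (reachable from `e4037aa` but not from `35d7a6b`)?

10

Reachable from e4037aa: {0fc6d6d, 35d7a6b, 4d775ae, 77767b9, 84979d8, ad71b77, b32842a, b432f69, bf06cd4, dc88bdf, dd00044, e4037aa}.
Reachable from 35d7a6b: {35d7a6b, b432f69}.
In e4037aa's history but not 35d7a6b's: {0fc6d6d, 4d775ae, 77767b9, 84979d8, ad71b77, b32842a, bf06cd4, dc88bdf, dd00044, e4037aa} — 10 commits.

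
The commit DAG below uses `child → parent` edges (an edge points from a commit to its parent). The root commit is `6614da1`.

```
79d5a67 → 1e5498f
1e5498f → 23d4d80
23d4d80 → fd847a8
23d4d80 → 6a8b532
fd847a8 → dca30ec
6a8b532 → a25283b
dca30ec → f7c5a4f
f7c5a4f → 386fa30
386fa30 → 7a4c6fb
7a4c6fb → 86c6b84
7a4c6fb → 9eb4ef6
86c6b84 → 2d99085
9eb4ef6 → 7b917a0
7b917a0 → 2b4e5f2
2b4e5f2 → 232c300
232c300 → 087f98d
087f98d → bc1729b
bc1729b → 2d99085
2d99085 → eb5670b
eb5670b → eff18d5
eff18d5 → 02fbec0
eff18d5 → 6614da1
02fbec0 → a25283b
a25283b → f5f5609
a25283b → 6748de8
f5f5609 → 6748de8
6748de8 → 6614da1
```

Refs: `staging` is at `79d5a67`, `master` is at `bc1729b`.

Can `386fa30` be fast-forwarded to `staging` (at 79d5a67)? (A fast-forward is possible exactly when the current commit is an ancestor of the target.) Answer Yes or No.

A fast-forward from 386fa30 to 79d5a67 is possible iff 386fa30 is an ancestor of 79d5a67.
Ancestors of 79d5a67: {02fbec0, 087f98d, 1e5498f, 232c300, 23d4d80, 2b4e5f2, 2d99085, 386fa30, 6614da1, 6748de8, 6a8b532, 79d5a67, 7a4c6fb, 7b917a0, 86c6b84, 9eb4ef6, a25283b, bc1729b, dca30ec, eb5670b, eff18d5, f5f5609, f7c5a4f, fd847a8}.
386fa30 is among them, so fast-forward is possible.

Yes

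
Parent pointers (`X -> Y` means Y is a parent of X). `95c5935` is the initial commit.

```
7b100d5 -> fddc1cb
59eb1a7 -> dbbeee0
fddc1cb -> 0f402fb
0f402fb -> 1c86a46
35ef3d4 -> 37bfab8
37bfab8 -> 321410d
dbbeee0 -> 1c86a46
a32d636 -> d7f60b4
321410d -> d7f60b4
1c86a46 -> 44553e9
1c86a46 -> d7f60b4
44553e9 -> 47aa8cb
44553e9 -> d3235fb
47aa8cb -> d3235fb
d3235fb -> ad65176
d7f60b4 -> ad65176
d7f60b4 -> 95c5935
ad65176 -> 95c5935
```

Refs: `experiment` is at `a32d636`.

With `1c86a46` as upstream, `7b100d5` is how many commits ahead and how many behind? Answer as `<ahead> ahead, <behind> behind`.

3 ahead, 0 behind

Reachable from 7b100d5: {0f402fb, 1c86a46, 44553e9, 47aa8cb, 7b100d5, 95c5935, ad65176, d3235fb, d7f60b4, fddc1cb}.
Reachable from 1c86a46: {1c86a46, 44553e9, 47aa8cb, 95c5935, ad65176, d3235fb, d7f60b4}.
Only in 7b100d5's history (ahead): {0f402fb, 7b100d5, fddc1cb} — 3.
Only in 1c86a46's history (behind): {} — 0.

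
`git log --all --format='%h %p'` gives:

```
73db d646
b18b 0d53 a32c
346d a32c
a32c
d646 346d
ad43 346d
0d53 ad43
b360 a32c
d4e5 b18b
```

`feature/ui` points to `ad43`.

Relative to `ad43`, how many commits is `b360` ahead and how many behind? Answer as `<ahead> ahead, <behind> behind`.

Reachable from b360: {a32c, b360}.
Reachable from ad43: {346d, a32c, ad43}.
Only in b360's history (ahead): {b360} — 1.
Only in ad43's history (behind): {346d, ad43} — 2.

1 ahead, 2 behind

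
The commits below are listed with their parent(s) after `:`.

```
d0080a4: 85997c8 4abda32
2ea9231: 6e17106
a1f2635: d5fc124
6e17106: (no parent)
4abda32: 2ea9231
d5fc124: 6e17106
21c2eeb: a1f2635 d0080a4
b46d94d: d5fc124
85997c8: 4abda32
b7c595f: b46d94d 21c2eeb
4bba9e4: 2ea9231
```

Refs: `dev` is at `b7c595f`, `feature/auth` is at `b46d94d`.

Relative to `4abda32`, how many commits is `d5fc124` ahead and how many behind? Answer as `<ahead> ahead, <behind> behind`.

Reachable from d5fc124: {6e17106, d5fc124}.
Reachable from 4abda32: {2ea9231, 4abda32, 6e17106}.
Only in d5fc124's history (ahead): {d5fc124} — 1.
Only in 4abda32's history (behind): {2ea9231, 4abda32} — 2.

1 ahead, 2 behind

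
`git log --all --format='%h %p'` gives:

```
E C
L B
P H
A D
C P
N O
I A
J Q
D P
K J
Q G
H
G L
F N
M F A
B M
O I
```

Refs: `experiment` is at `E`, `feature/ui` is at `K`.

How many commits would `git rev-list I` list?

5

Walking parent pointers from I: reachable set = {A, D, H, I, P}.
That is 5 commits.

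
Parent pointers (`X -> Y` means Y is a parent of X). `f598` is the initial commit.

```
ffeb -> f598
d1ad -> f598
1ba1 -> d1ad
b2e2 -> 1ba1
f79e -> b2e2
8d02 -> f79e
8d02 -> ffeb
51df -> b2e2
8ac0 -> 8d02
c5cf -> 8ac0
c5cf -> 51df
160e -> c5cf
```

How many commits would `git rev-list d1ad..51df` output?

3

Reachable from 51df: {1ba1, 51df, b2e2, d1ad, f598}.
Reachable from d1ad: {d1ad, f598}.
In 51df's history but not d1ad's: {1ba1, 51df, b2e2} — 3 commits.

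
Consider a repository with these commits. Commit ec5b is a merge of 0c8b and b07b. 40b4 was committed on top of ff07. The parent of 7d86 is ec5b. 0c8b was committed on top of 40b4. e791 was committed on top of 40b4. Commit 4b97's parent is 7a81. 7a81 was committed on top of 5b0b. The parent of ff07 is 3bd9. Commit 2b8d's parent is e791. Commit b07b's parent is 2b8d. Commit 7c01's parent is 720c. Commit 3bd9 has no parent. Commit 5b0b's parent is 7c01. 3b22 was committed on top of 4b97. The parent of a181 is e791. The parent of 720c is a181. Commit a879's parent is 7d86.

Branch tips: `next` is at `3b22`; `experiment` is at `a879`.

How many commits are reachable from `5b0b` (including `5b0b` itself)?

Walking parent pointers from 5b0b: reachable set = {3bd9, 40b4, 5b0b, 720c, 7c01, a181, e791, ff07}.
That is 8 commits.

8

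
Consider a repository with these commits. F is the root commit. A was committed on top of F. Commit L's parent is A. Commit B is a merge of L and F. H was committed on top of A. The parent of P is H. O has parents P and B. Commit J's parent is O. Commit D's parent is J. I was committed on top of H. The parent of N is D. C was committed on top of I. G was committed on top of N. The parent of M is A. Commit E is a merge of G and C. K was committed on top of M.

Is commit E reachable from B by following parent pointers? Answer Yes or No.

Ancestors of B: {A, B, F, L}.
E is not in that set, so it is not an ancestor of B.

No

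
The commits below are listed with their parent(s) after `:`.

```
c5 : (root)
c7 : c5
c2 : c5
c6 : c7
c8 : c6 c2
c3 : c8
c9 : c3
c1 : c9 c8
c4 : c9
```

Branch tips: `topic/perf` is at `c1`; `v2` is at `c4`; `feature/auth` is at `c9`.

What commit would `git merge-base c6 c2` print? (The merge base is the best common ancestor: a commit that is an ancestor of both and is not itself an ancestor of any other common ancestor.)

Ancestors of c6: {c5, c6, c7}.
Ancestors of c2: {c2, c5}.
Common ancestors: {c5}.
The only common ancestor is c5, so it is the merge base.

c5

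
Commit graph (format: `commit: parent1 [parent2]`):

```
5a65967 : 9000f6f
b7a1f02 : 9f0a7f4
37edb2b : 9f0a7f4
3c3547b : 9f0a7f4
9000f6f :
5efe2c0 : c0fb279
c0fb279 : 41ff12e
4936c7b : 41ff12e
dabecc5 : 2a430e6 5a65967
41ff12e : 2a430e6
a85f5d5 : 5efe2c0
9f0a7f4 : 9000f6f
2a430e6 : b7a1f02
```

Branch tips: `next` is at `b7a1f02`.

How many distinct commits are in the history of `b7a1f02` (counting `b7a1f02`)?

3

Walking parent pointers from b7a1f02: reachable set = {9000f6f, 9f0a7f4, b7a1f02}.
That is 3 commits.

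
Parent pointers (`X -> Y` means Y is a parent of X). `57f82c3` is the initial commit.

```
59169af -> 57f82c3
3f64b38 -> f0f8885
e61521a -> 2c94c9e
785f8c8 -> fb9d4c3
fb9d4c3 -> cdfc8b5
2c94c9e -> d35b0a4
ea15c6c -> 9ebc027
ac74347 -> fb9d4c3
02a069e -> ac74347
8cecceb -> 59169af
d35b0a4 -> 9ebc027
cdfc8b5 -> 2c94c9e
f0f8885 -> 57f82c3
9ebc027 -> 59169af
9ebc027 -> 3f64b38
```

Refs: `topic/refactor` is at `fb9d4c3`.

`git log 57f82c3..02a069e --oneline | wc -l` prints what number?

10

Reachable from 02a069e: {02a069e, 2c94c9e, 3f64b38, 57f82c3, 59169af, 9ebc027, ac74347, cdfc8b5, d35b0a4, f0f8885, fb9d4c3}.
Reachable from 57f82c3: {57f82c3}.
In 02a069e's history but not 57f82c3's: {02a069e, 2c94c9e, 3f64b38, 59169af, 9ebc027, ac74347, cdfc8b5, d35b0a4, f0f8885, fb9d4c3} — 10 commits.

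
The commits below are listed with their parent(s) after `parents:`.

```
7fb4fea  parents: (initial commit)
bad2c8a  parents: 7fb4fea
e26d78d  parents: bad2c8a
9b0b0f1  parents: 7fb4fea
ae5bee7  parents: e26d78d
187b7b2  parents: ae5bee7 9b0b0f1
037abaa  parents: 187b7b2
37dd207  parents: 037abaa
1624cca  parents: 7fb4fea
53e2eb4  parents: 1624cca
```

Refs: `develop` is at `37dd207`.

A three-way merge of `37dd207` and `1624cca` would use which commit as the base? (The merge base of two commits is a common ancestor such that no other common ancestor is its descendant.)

Ancestors of 37dd207: {037abaa, 187b7b2, 37dd207, 7fb4fea, 9b0b0f1, ae5bee7, bad2c8a, e26d78d}.
Ancestors of 1624cca: {1624cca, 7fb4fea}.
Common ancestors: {7fb4fea}.
The only common ancestor is 7fb4fea, so it is the merge base.

7fb4fea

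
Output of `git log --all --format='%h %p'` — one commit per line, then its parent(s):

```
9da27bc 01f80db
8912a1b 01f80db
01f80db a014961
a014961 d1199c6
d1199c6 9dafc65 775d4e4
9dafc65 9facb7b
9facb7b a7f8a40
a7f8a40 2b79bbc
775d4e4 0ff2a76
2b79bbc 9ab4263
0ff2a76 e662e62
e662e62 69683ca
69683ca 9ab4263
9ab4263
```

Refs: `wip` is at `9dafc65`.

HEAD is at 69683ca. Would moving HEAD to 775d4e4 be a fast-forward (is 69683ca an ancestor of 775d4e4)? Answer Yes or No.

A fast-forward from 69683ca to 775d4e4 is possible iff 69683ca is an ancestor of 775d4e4.
Ancestors of 775d4e4: {0ff2a76, 69683ca, 775d4e4, 9ab4263, e662e62}.
69683ca is among them, so fast-forward is possible.

Yes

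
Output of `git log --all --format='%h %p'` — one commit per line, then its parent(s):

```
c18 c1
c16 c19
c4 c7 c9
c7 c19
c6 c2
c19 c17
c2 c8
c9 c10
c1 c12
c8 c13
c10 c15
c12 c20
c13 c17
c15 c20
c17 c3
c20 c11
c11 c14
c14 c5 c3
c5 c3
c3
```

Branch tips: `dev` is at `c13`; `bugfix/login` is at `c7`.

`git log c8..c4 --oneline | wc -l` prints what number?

10

Reachable from c4: {c10, c11, c14, c15, c17, c19, c20, c3, c4, c5, c7, c9}.
Reachable from c8: {c13, c17, c3, c8}.
In c4's history but not c8's: {c10, c11, c14, c15, c19, c20, c4, c5, c7, c9} — 10 commits.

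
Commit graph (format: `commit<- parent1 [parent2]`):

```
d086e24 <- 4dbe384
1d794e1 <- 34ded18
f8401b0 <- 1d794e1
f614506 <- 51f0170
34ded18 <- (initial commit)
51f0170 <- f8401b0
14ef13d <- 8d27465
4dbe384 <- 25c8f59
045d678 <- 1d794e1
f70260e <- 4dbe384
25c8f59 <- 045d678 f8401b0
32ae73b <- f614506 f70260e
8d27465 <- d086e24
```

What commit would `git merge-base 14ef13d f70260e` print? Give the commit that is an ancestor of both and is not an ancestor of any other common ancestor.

Ancestors of 14ef13d: {045d678, 14ef13d, 1d794e1, 25c8f59, 34ded18, 4dbe384, 8d27465, d086e24, f8401b0}.
Ancestors of f70260e: {045d678, 1d794e1, 25c8f59, 34ded18, 4dbe384, f70260e, f8401b0}.
Common ancestors: {045d678, 1d794e1, 25c8f59, 34ded18, 4dbe384, f8401b0}.
Among these, 4dbe384 is not an ancestor of any other common ancestor — it is the merge base.

4dbe384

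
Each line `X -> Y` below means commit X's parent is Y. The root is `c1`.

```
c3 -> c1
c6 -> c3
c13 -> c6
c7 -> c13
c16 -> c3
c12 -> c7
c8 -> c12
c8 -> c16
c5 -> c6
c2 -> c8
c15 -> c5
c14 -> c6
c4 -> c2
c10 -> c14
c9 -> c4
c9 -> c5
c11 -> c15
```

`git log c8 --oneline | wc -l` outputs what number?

8

Walking parent pointers from c8: reachable set = {c1, c12, c13, c16, c3, c6, c7, c8}.
That is 8 commits.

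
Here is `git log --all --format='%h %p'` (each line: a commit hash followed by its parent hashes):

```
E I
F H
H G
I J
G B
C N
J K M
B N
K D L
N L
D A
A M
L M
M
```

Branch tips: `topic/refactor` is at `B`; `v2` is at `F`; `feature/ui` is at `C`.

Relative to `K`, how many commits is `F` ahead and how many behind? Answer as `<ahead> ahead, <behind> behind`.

5 ahead, 3 behind

Reachable from F: {B, F, G, H, L, M, N}.
Reachable from K: {A, D, K, L, M}.
Only in F's history (ahead): {B, F, G, H, N} — 5.
Only in K's history (behind): {A, D, K} — 3.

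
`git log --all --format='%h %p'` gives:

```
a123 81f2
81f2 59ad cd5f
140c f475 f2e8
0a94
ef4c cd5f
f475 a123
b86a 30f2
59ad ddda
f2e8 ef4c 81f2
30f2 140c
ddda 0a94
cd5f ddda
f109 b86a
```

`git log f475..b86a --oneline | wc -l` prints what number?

Reachable from b86a: {0a94, 140c, 30f2, 59ad, 81f2, a123, b86a, cd5f, ddda, ef4c, f2e8, f475}.
Reachable from f475: {0a94, 59ad, 81f2, a123, cd5f, ddda, f475}.
In b86a's history but not f475's: {140c, 30f2, b86a, ef4c, f2e8} — 5 commits.

5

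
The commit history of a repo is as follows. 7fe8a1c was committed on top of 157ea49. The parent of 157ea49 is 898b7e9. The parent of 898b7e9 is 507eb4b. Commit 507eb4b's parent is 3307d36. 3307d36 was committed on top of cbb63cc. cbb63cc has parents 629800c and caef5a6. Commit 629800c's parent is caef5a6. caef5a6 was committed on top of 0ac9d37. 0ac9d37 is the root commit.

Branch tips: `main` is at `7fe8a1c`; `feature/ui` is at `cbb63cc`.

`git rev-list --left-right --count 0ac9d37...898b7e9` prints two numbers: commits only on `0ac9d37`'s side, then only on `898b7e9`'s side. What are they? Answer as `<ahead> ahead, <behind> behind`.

0 ahead, 6 behind

Reachable from 0ac9d37: {0ac9d37}.
Reachable from 898b7e9: {0ac9d37, 3307d36, 507eb4b, 629800c, 898b7e9, caef5a6, cbb63cc}.
Only in 0ac9d37's history (ahead): {} — 0.
Only in 898b7e9's history (behind): {3307d36, 507eb4b, 629800c, 898b7e9, caef5a6, cbb63cc} — 6.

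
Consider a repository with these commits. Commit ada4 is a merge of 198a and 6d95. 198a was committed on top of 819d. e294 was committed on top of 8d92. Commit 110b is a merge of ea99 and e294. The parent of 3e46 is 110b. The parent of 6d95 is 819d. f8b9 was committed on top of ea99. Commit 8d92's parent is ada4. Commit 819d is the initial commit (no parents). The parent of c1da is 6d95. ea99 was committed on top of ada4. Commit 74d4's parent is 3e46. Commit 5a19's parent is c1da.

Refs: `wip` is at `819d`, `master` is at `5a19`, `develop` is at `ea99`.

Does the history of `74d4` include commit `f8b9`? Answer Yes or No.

Ancestors of 74d4: {110b, 198a, 3e46, 6d95, 74d4, 819d, 8d92, ada4, e294, ea99}.
f8b9 is not in that set, so it is not an ancestor of 74d4.

No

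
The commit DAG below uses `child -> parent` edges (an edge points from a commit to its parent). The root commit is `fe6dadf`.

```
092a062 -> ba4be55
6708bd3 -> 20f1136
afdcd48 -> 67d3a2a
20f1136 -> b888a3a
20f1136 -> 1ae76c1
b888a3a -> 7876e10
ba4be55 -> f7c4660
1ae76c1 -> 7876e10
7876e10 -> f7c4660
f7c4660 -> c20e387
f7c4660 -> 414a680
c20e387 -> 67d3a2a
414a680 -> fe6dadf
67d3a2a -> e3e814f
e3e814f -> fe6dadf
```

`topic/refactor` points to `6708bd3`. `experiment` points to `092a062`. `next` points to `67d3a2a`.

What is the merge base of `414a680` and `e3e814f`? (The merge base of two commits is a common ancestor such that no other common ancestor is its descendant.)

fe6dadf

Ancestors of 414a680: {414a680, fe6dadf}.
Ancestors of e3e814f: {e3e814f, fe6dadf}.
Common ancestors: {fe6dadf}.
The only common ancestor is fe6dadf, so it is the merge base.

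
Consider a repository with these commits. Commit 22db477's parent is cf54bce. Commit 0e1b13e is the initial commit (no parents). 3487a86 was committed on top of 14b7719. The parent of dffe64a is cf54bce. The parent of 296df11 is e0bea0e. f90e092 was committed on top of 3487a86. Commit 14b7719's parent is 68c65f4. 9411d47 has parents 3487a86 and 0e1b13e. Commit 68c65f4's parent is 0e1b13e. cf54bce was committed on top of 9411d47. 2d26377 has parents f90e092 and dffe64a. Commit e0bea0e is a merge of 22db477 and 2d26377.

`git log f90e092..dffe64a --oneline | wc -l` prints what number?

Reachable from dffe64a: {0e1b13e, 14b7719, 3487a86, 68c65f4, 9411d47, cf54bce, dffe64a}.
Reachable from f90e092: {0e1b13e, 14b7719, 3487a86, 68c65f4, f90e092}.
In dffe64a's history but not f90e092's: {9411d47, cf54bce, dffe64a} — 3 commits.

3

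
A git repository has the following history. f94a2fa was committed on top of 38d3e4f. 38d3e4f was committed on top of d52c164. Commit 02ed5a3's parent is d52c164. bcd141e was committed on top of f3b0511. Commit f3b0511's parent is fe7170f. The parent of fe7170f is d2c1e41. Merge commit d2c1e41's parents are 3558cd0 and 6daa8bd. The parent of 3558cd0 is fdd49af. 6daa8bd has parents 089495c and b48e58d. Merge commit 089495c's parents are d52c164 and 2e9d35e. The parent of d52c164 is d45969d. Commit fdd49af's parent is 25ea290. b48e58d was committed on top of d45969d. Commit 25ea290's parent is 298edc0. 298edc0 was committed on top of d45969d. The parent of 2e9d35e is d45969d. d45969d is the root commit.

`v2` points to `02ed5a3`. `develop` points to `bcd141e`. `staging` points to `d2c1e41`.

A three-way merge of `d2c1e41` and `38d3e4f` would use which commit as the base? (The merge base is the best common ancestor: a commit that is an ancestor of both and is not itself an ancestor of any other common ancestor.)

Ancestors of d2c1e41: {089495c, 25ea290, 298edc0, 2e9d35e, 3558cd0, 6daa8bd, b48e58d, d2c1e41, d45969d, d52c164, fdd49af}.
Ancestors of 38d3e4f: {38d3e4f, d45969d, d52c164}.
Common ancestors: {d45969d, d52c164}.
Among these, d52c164 is not an ancestor of any other common ancestor — it is the merge base.

d52c164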